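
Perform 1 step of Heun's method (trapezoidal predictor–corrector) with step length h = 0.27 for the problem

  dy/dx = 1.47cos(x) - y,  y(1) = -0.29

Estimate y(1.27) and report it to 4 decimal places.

Heun: k1 = f(x_n, y_n); k2 = f(x_n + h, y_n + h·k1); y_{n+1} = y_n + (h/2)·(k1 + k2).
x=1.000000, y=-0.290000:
  k1 = f(1.000000, -0.290000) = 1.084244
  k2 = f(1.270000, 0.002746) = 0.432787
  y ← -0.290000 + (0.27/2)·(1.084244 + 0.432787) = -0.085201
y(1.27) ≈ -0.0852

-0.0852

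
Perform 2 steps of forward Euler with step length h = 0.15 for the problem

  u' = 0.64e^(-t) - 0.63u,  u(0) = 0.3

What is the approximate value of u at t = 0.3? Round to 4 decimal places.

Euler: u_{n+1} = u_n + h·f(t_n, u_n).
t=0.000000, u=0.300000: f=0.451000 → u ← 0.300000 + 0.15·0.451000 = 0.367650
t=0.150000, u=0.367650: f=0.319234 → u ← 0.367650 + 0.15·0.319234 = 0.415535
u(0.3) ≈ 0.4155

0.4155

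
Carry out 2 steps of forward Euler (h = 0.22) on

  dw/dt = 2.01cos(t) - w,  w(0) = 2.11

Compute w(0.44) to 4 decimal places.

2.0602

Euler: w_{n+1} = w_n + h·f(t_n, w_n).
t=0.000000, w=2.110000: f=-0.100000 → w ← 2.110000 + 0.22·(-0.100000) = 2.088000
t=0.220000, w=2.088000: f=-0.126446 → w ← 2.088000 + 0.22·(-0.126446) = 2.060182
w(0.44) ≈ 2.0602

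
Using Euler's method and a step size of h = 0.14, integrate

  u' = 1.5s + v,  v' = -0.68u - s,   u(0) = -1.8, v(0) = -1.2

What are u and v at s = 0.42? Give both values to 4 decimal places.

-2.1443, -0.7018

Euler on (u,v): u_{n+1} = u_n + h·u', v_{n+1} = v_n + h·v'.
0.000000: (-1.800000, -1.200000); f=(-1.200000, 1.224000) → (-1.968000, -1.028640)
0.140000: (-1.968000, -1.028640); f=(-0.818640, 1.198240) → (-2.082610, -0.860886)
0.280000: (-2.082610, -0.860886); f=(-0.440886, 1.136175) → (-2.144334, -0.701822)
(u(0.42), v(0.42)) ≈ (-2.1443, -0.7018)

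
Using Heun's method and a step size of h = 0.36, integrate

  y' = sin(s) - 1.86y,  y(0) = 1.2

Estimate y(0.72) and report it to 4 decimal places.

Heun: k1 = f(s_n, y_n); k2 = f(s_n + h, y_n + h·k1); y_{n+1} = y_n + (h/2)·(k1 + k2).
s=0.000000, y=1.200000:
  k1 = f(0.000000, 1.200000) = -2.232000
  k2 = f(0.360000, 0.396480) = -0.385179
  y ← 1.200000 + (0.36/2)·(-2.232000 + (-0.385179)) = 0.728908
s=0.360000, y=0.728908:
  k1 = f(0.360000, 0.728908) = -1.003494
  k2 = f(0.720000, 0.367650) = -0.024444
  y ← 0.728908 + (0.36/2)·(-1.003494 + (-0.024444)) = 0.543879
y(0.72) ≈ 0.5439

0.5439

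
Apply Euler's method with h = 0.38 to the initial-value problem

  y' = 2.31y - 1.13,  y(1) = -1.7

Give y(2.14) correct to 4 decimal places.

Euler: y_{n+1} = y_n + h·f(t_n, y_n).
t=1.000000, y=-1.700000: f=-5.057000 → y ← -1.700000 + 0.38·(-5.057000) = -3.621660
t=1.380000, y=-3.621660: f=-9.496035 → y ← -3.621660 + 0.38·(-9.496035) = -7.230153
t=1.760000, y=-7.230153: f=-17.831654 → y ← -7.230153 + 0.38·(-17.831654) = -14.006182
y(2.14) ≈ -14.0062

-14.0062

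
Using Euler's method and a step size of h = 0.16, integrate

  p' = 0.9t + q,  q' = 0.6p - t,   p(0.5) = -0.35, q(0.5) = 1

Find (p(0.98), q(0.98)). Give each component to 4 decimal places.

0.3601, 0.6497

Euler on (p,q): p_{n+1} = p_n + h·p', q_{n+1} = q_n + h·q'.
0.500000: (-0.350000, 1.000000); f=(1.450000, -0.710000) → (-0.118000, 0.886400)
0.660000: (-0.118000, 0.886400); f=(1.480400, -0.730800) → (0.118864, 0.769472)
0.820000: (0.118864, 0.769472); f=(1.507472, -0.748682) → (0.360060, 0.649683)
(p(0.98), q(0.98)) ≈ (0.3601, 0.6497)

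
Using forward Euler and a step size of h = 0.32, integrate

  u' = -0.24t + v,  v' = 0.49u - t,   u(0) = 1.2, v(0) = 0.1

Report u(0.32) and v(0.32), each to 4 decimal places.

Euler on (u,v): u_{n+1} = u_n + h·u', v_{n+1} = v_n + h·v'.
0.000000: (1.200000, 0.100000); f=(0.100000, 0.588000) → (1.232000, 0.288160)
(u(0.32), v(0.32)) ≈ (1.2320, 0.2882)

1.2320, 0.2882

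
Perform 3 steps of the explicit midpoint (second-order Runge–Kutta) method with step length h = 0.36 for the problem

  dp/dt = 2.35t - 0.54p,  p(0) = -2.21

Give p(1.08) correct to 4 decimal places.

-0.0807

Midpoint: k1 = f(t_n, p_n); k2 = f(t_n + h/2, p_n + (h/2)·k1); p_{n+1} = p_n + h·k2.
t=0.000000, p=-2.210000:
  k1 = f(0.000000, -2.210000) = 1.193400
  k2 = f(0.180000, -1.995188) = 1.500402
  p ← -2.210000 + 0.36·1.500402 = -1.669855
t=0.360000, p=-1.669855:
  k1 = f(0.360000, -1.669855) = 1.747722
  k2 = f(0.540000, -1.355266) = 2.000843
  p ← -1.669855 + 0.36·2.000843 = -0.949552
t=0.720000, p=-0.949552:
  k1 = f(0.720000, -0.949552) = 2.204758
  k2 = f(0.900000, -0.552695) = 2.413456
  p ← -0.949552 + 0.36·2.413456 = -0.080708
p(1.08) ≈ -0.0807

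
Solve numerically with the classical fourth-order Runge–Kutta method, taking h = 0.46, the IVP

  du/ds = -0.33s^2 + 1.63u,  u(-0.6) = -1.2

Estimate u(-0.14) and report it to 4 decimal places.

RK4: k1 = f(s_n, u_n); k2 = f(s_n + h/2, u_n + (h/2)·k1); k3 = f(s_n + h/2, u_n + (h/2)·k2); k4 = f(s_n + h, u_n + h·k3); u_{n+1} = u_n + (h/6)·(k1 + 2k2 + 2k3 + k4).
s=-0.600000, u=-1.200000:
  k1 = f(-0.600000, -1.200000) = -2.074800
  k2 = f(-0.370000, -1.677204) = -2.779020
  k3 = f(-0.370000, -1.839174) = -3.043031
  k4 = f(-0.140000, -2.599794) = -4.244133
  u ← -1.200000 + (0.46/6)·(k1 + 2k2 + 2k3 + k4) = -2.577166
u(-0.14) ≈ -2.5772

-2.5772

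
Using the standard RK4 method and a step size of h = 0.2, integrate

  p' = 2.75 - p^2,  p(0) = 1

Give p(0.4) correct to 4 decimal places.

RK4: k1 = f(s_n, p_n); k2 = f(s_n + h/2, p_n + (h/2)·k1); k3 = f(s_n + h/2, p_n + (h/2)·k2); k4 = f(s_n + h, p_n + h·k3); p_{n+1} = p_n + (h/6)·(k1 + 2k2 + 2k3 + k4).
s=0.000000, p=1.000000:
  k1 = f(0.000000, 1.000000) = 1.750000
  k2 = f(0.100000, 1.175000) = 1.369375
  k3 = f(0.100000, 1.136937) = 1.457373
  k4 = f(0.200000, 1.291475) = 1.082093
  p ← 1.000000 + (0.2/6)·(k1 + 2k2 + 2k3 + k4) = 1.282853
s=0.200000, p=1.282853:
  k1 = f(0.200000, 1.282853) = 1.104288
  k2 = f(0.300000, 1.393282) = 0.808766
  k3 = f(0.300000, 1.363730) = 0.890242
  k4 = f(0.400000, 1.460901) = 0.615767
  p ← 1.282853 + (0.2/6)·(k1 + 2k2 + 2k3 + k4) = 1.453455
p(0.4) ≈ 1.4535

1.4535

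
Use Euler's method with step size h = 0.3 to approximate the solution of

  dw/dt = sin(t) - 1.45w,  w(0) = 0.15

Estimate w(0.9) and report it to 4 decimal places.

0.2465

Euler: w_{n+1} = w_n + h·f(t_n, w_n).
t=0.000000, w=0.150000: f=-0.217500 → w ← 0.150000 + 0.3·(-0.217500) = 0.084750
t=0.300000, w=0.084750: f=0.172633 → w ← 0.084750 + 0.3·0.172633 = 0.136540
t=0.600000, w=0.136540: f=0.366660 → w ← 0.136540 + 0.3·0.366660 = 0.246538
w(0.9) ≈ 0.2465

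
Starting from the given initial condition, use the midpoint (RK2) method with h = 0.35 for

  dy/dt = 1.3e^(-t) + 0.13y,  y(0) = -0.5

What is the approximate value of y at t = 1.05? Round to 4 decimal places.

Midpoint: k1 = f(t_n, y_n); k2 = f(t_n + h/2, y_n + (h/2)·k1); y_{n+1} = y_n + h·k2.
t=0.000000, y=-0.500000:
  k1 = f(0.000000, -0.500000) = 1.235000
  k2 = f(0.175000, -0.283875) = 1.054390
  y ← -0.500000 + 0.35·1.054390 = -0.130963
t=0.350000, y=-0.130963:
  k1 = f(0.350000, -0.130963) = 0.899069
  k2 = f(0.525000, 0.026374) = 0.772451
  y ← -0.130963 + 0.35·0.772451 = 0.139394
t=0.700000, y=0.139394:
  k1 = f(0.700000, 0.139394) = 0.663682
  k2 = f(0.875000, 0.255539) = 0.575141
  y ← 0.139394 + 0.35·0.575141 = 0.340694
y(1.05) ≈ 0.3407

0.3407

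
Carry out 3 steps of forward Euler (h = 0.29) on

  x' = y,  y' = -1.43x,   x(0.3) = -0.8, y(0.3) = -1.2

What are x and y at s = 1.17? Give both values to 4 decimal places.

Euler on (x,y): x_{n+1} = x_n + h·x', y_{n+1} = y_n + h·y'.
0.300000: (-0.800000, -1.200000); f=(-1.200000, 1.144000) → (-1.148000, -0.868240)
0.590000: (-1.148000, -0.868240); f=(-0.868240, 1.641640) → (-1.399790, -0.392164)
0.880000: (-1.399790, -0.392164); f=(-0.392164, 2.001699) → (-1.513517, 0.188328)
(x(1.17), y(1.17)) ≈ (-1.5135, 0.1883)

-1.5135, 0.1883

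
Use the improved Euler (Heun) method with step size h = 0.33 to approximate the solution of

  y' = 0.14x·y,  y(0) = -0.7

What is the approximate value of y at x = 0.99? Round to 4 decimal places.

Heun: k1 = f(x_n, y_n); k2 = f(x_n + h, y_n + h·k1); y_{n+1} = y_n + (h/2)·(k1 + k2).
x=0.000000, y=-0.700000:
  k1 = f(0.000000, -0.700000) = 0.000000
  k2 = f(0.330000, -0.700000) = -0.032340
  y ← -0.700000 + (0.33/2)·(0.000000 + (-0.032340)) = -0.705336
x=0.330000, y=-0.705336:
  k1 = f(0.330000, -0.705336) = -0.032587
  k2 = f(0.660000, -0.716090) = -0.066167
  y ← -0.705336 + (0.33/2)·(-0.032587 + (-0.066167)) = -0.721630
x=0.660000, y=-0.721630:
  k1 = f(0.660000, -0.721630) = -0.066679
  k2 = f(0.990000, -0.743634) = -0.103068
  y ← -0.721630 + (0.33/2)·(-0.066679 + (-0.103068)) = -0.749639
y(0.99) ≈ -0.7496

-0.7496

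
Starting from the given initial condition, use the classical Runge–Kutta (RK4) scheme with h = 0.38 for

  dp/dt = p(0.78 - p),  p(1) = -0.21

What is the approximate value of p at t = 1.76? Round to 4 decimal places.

-0.4856

RK4: k1 = f(t_n, p_n); k2 = f(t_n + h/2, p_n + (h/2)·k1); k3 = f(t_n + h/2, p_n + (h/2)·k2); k4 = f(t_n + h, p_n + h·k3); p_{n+1} = p_n + (h/6)·(k1 + 2k2 + 2k3 + k4).
t=1.000000, p=-0.210000:
  k1 = f(1.000000, -0.210000) = -0.207900
  k2 = f(1.190000, -0.249501) = -0.256862
  k3 = f(1.190000, -0.258804) = -0.268846
  k4 = f(1.380000, -0.312162) = -0.340931
  p ← -0.210000 + (0.38/6)·(k1 + 2k2 + 2k3 + k4) = -0.311349
t=1.380000, p=-0.311349:
  k1 = f(1.380000, -0.311349) = -0.339790
  k2 = f(1.570000, -0.375909) = -0.434517
  k3 = f(1.570000, -0.393907) = -0.462410
  k4 = f(1.760000, -0.487065) = -0.617143
  p ← -0.311349 + (0.38/6)·(k1 + 2k2 + 2k3 + k4) = -0.485565
p(1.76) ≈ -0.4856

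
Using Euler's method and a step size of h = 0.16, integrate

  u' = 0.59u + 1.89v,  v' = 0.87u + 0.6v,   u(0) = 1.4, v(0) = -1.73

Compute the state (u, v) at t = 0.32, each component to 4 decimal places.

0.5898, -1.7241

Euler on (u,v): u_{n+1} = u_n + h·u', v_{n+1} = v_n + h·v'.
0.000000: (1.400000, -1.730000); f=(-2.443700, 0.180000) → (1.009008, -1.701200)
0.160000: (1.009008, -1.701200); f=(-2.619953, -0.142883) → (0.589815, -1.724061)
(u(0.32), v(0.32)) ≈ (0.5898, -1.7241)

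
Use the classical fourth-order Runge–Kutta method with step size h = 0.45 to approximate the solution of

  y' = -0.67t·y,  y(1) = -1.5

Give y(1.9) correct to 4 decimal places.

RK4: k1 = f(t_n, y_n); k2 = f(t_n + h/2, y_n + (h/2)·k1); k3 = f(t_n + h/2, y_n + (h/2)·k2); k4 = f(t_n + h, y_n + h·k3); y_{n+1} = y_n + (h/6)·(k1 + 2k2 + 2k3 + k4).
t=1.000000, y=-1.500000:
  k1 = f(1.000000, -1.500000) = 1.005000
  k2 = f(1.225000, -1.273875) = 1.045533
  k3 = f(1.225000, -1.264755) = 1.038048
  k4 = f(1.450000, -1.032879) = 1.003441
  y ← -1.500000 + (0.45/6)·(k1 + 2k2 + 2k3 + k4) = -1.036830
t=1.450000, y=-1.036830:
  k1 = f(1.450000, -1.036830) = 1.007280
  k2 = f(1.675000, -0.810192) = 0.909238
  k3 = f(1.675000, -0.832251) = 0.933994
  k4 = f(1.900000, -0.616532) = 0.784846
  y ← -1.036830 + (0.45/6)·(k1 + 2k2 + 2k3 + k4) = -0.625936
y(1.9) ≈ -0.6259

-0.6259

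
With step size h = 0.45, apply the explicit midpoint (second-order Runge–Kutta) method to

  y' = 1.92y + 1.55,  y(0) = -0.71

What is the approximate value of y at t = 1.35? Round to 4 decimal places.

0.2822

Midpoint: k1 = f(t_n, y_n); k2 = f(t_n + h/2, y_n + (h/2)·k1); y_{n+1} = y_n + h·k2.
t=0.000000, y=-0.710000:
  k1 = f(0.000000, -0.710000) = 0.186800
  k2 = f(0.225000, -0.667970) = 0.267498
  y ← -0.710000 + 0.45·0.267498 = -0.589626
t=0.450000, y=-0.589626:
  k1 = f(0.450000, -0.589626) = 0.417918
  k2 = f(0.675000, -0.495595) = 0.598458
  y ← -0.589626 + 0.45·0.598458 = -0.320320
t=0.900000, y=-0.320320:
  k1 = f(0.900000, -0.320320) = 0.934986
  k2 = f(1.125000, -0.109948) = 1.338900
  y ← -0.320320 + 0.45·1.338900 = 0.282185
y(1.35) ≈ 0.2822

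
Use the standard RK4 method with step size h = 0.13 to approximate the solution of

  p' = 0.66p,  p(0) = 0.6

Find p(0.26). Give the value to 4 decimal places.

RK4: k1 = f(t_n, p_n); k2 = f(t_n + h/2, p_n + (h/2)·k1); k3 = f(t_n + h/2, p_n + (h/2)·k2); k4 = f(t_n + h, p_n + h·k3); p_{n+1} = p_n + (h/6)·(k1 + 2k2 + 2k3 + k4).
t=0.000000, p=0.600000:
  k1 = f(0.000000, 0.600000) = 0.396000
  k2 = f(0.065000, 0.625740) = 0.412988
  k3 = f(0.065000, 0.626844) = 0.413717
  k4 = f(0.130000, 0.653783) = 0.431497
  p ← 0.600000 + (0.13/6)·(k1 + 2k2 + 2k3 + k4) = 0.653753
t=0.130000, p=0.653753:
  k1 = f(0.130000, 0.653753) = 0.431477
  k2 = f(0.195000, 0.681799) = 0.449987
  k3 = f(0.195000, 0.683002) = 0.450781
  k4 = f(0.260000, 0.712355) = 0.470154
  p ← 0.653753 + (0.13/6)·(k1 + 2k2 + 2k3 + k4) = 0.712322
p(0.26) ≈ 0.7123

0.7123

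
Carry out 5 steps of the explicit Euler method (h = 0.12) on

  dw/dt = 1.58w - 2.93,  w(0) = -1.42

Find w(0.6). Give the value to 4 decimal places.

Euler: w_{n+1} = w_n + h·f(t_n, w_n).
t=0.000000, w=-1.420000: f=-5.173600 → w ← -1.420000 + 0.12·(-5.173600) = -2.040832
t=0.120000, w=-2.040832: f=-6.154515 → w ← -2.040832 + 0.12·(-6.154515) = -2.779374
t=0.240000, w=-2.779374: f=-7.321411 → w ← -2.779374 + 0.12·(-7.321411) = -3.657943
t=0.360000, w=-3.657943: f=-8.709550 → w ← -3.657943 + 0.12·(-8.709550) = -4.703089
t=0.480000, w=-4.703089: f=-10.360881 → w ← -4.703089 + 0.12·(-10.360881) = -5.946395
w(0.6) ≈ -5.9464

-5.9464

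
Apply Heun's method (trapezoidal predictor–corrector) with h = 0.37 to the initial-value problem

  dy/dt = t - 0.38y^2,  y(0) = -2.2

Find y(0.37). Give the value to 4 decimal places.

Heun: k1 = f(t_n, y_n); k2 = f(t_n + h, y_n + h·k1); y_{n+1} = y_n + (h/2)·(k1 + k2).
t=0.000000, y=-2.200000:
  k1 = f(0.000000, -2.200000) = -1.839200
  k2 = f(0.370000, -2.880504) = -2.782975
  y ← -2.200000 + (0.37/2)·(-1.839200 + (-2.782975)) = -3.055102
y(0.37) ≈ -3.0551

-3.0551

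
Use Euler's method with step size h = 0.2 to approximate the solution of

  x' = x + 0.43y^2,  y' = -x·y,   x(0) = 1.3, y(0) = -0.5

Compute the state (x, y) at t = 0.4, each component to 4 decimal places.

Euler on (x,y): x_{n+1} = x_n + h·x', y_{n+1} = y_n + h·y'.
0.000000: (1.300000, -0.500000); f=(1.407500, 0.650000) → (1.581500, -0.370000)
0.200000: (1.581500, -0.370000); f=(1.640367, 0.585155) → (1.909573, -0.252969)
(x(0.4), y(0.4)) ≈ (1.9096, -0.2530)

1.9096, -0.2530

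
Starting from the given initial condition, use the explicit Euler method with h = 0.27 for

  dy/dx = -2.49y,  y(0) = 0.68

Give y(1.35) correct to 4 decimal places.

0.0026

Euler: y_{n+1} = y_n + h·f(x_n, y_n).
x=0.000000, y=0.680000: f=-1.693200 → y ← 0.680000 + 0.27·(-1.693200) = 0.222836
x=0.270000, y=0.222836: f=-0.554862 → y ← 0.222836 + 0.27·(-0.554862) = 0.073023
x=0.540000, y=0.073023: f=-0.181828 → y ← 0.073023 + 0.27·(-0.181828) = 0.023930
x=0.810000, y=0.023930: f=-0.059585 → y ← 0.023930 + 0.27·(-0.059585) = 0.007842
x=1.080000, y=0.007842: f=-0.019526 → y ← 0.007842 + 0.27·(-0.019526) = 0.002570
y(1.35) ≈ 0.0026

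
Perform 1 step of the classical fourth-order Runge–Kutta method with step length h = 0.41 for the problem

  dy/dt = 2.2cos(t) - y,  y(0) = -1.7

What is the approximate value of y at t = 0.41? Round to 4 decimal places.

RK4: k1 = f(t_n, y_n); k2 = f(t_n + h/2, y_n + (h/2)·k1); k3 = f(t_n + h/2, y_n + (h/2)·k2); k4 = f(t_n + h, y_n + h·k3); y_{n+1} = y_n + (h/6)·(k1 + 2k2 + 2k3 + k4).
t=0.000000, y=-1.700000:
  k1 = f(0.000000, -1.700000) = 3.900000
  k2 = f(0.205000, -0.900500) = 3.054434
  k3 = f(0.205000, -1.073841) = 3.227775
  k4 = f(0.410000, -0.376612) = 2.394278
  y ← -1.700000 + (0.41/6)·(k1 + 2k2 + 2k3 + k4) = -0.411322
y(0.41) ≈ -0.4113

-0.4113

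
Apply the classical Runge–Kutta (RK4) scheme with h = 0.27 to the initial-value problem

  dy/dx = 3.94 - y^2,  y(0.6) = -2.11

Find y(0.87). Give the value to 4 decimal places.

RK4: k1 = f(x_n, y_n); k2 = f(x_n + h/2, y_n + (h/2)·k1); k3 = f(x_n + h/2, y_n + (h/2)·k2); k4 = f(x_n + h, y_n + h·k3); y_{n+1} = y_n + (h/6)·(k1 + 2k2 + 2k3 + k4).
x=0.600000, y=-2.110000:
  k1 = f(0.600000, -2.110000) = -0.512100
  k2 = f(0.735000, -2.179133) = -0.808623
  k3 = f(0.735000, -2.219164) = -0.984689
  k4 = f(0.870000, -2.375866) = -1.704740
  y ← -2.110000 + (0.27/6)·(k1 + 2k2 + 2k3 + k4) = -2.371156
y(0.87) ≈ -2.3712

-2.3712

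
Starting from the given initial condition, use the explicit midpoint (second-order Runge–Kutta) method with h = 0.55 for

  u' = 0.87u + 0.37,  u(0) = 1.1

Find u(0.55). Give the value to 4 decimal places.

2.0045

Midpoint: k1 = f(x_n, u_n); k2 = f(x_n + h/2, u_n + (h/2)·k1); u_{n+1} = u_n + h·k2.
x=0.000000, u=1.100000:
  k1 = f(0.000000, 1.100000) = 1.327000
  k2 = f(0.275000, 1.464925) = 1.644485
  u ← 1.100000 + 0.55·1.644485 = 2.004467
u(0.55) ≈ 2.0045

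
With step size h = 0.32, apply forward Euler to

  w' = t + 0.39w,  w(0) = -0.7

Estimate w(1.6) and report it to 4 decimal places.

-0.1003

Euler: w_{n+1} = w_n + h·f(t_n, w_n).
t=0.000000, w=-0.700000: f=-0.273000 → w ← -0.700000 + 0.32·(-0.273000) = -0.787360
t=0.320000, w=-0.787360: f=0.012930 → w ← -0.787360 + 0.32·0.012930 = -0.783223
t=0.640000, w=-0.783223: f=0.334543 → w ← -0.783223 + 0.32·0.334543 = -0.676169
t=0.960000, w=-0.676169: f=0.696294 → w ← -0.676169 + 0.32·0.696294 = -0.453355
t=1.280000, w=-0.453355: f=1.103192 → w ← -0.453355 + 0.32·1.103192 = -0.100333
w(1.6) ≈ -0.1003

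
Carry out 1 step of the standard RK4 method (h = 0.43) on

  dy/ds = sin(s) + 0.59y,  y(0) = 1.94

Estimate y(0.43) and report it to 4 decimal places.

2.5995

RK4: k1 = f(s_n, y_n); k2 = f(s_n + h/2, y_n + (h/2)·k1); k3 = f(s_n + h/2, y_n + (h/2)·k2); k4 = f(s_n + h, y_n + h·k3); y_{n+1} = y_n + (h/6)·(k1 + 2k2 + 2k3 + k4).
s=0.000000, y=1.940000:
  k1 = f(0.000000, 1.940000) = 1.144600
  k2 = f(0.215000, 2.186089) = 1.503140
  k3 = f(0.215000, 2.263175) = 1.548621
  k4 = f(0.430000, 2.605907) = 1.954356
  y ← 1.940000 + (0.43/6)·(k1 + 2k2 + 2k3 + k4) = 2.599511
y(0.43) ≈ 2.5995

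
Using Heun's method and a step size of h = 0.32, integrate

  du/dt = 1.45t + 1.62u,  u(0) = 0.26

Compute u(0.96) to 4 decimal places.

2.2565

Heun: k1 = f(t_n, u_n); k2 = f(t_n + h, u_n + h·k1); u_{n+1} = u_n + (h/2)·(k1 + k2).
t=0.000000, u=0.260000:
  k1 = f(0.000000, 0.260000) = 0.421200
  k2 = f(0.320000, 0.394784) = 1.103550
  u ← 0.260000 + (0.32/2)·(0.421200 + 1.103550) = 0.503960
t=0.320000, u=0.503960:
  k1 = f(0.320000, 0.503960) = 1.280415
  k2 = f(0.640000, 0.913693) = 2.408182
  u ← 0.503960 + (0.32/2)·(1.280415 + 2.408182) = 1.094136
t=0.640000, u=1.094136:
  k1 = f(0.640000, 1.094136) = 2.700500
  k2 = f(0.960000, 1.958296) = 4.564439
  u ← 1.094136 + (0.32/2)·(2.700500 + 4.564439) = 2.256526
u(0.96) ≈ 2.2565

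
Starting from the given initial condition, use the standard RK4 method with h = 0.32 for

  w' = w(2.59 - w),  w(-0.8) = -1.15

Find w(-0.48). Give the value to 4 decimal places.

RK4: k1 = f(s_n, w_n); k2 = f(s_n + h/2, w_n + (h/2)·k1); k3 = f(s_n + h/2, w_n + (h/2)·k2); k4 = f(s_n + h, w_n + h·k3); w_{n+1} = w_n + (h/6)·(k1 + 2k2 + 2k3 + k4).
s=-0.800000, w=-1.150000:
  k1 = f(-0.800000, -1.150000) = -4.301000
  k2 = f(-0.640000, -1.838160) = -8.139667
  k3 = f(-0.640000, -2.452347) = -12.365582
  k4 = f(-0.480000, -5.106986) = -39.308403
  w ← -1.150000 + (0.32/6)·(k1 + 2k2 + 2k3 + k4) = -5.663061
w(-0.48) ≈ -5.6631

-5.6631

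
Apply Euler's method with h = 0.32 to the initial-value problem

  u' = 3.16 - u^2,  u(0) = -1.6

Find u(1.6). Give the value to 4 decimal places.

1.5018

Euler: u_{n+1} = u_n + h·f(t_n, u_n).
t=0.000000, u=-1.600000: f=0.600000 → u ← -1.600000 + 0.32·0.600000 = -1.408000
t=0.320000, u=-1.408000: f=1.177536 → u ← -1.408000 + 0.32·1.177536 = -1.031188
t=0.640000, u=-1.031188: f=2.096650 → u ← -1.031188 + 0.32·2.096650 = -0.360260
t=0.960000, u=-0.360260: f=3.030212 → u ← -0.360260 + 0.32·3.030212 = 0.609408
t=1.280000, u=0.609408: f=2.788622 → u ← 0.609408 + 0.32·2.788622 = 1.501767
u(1.6) ≈ 1.5018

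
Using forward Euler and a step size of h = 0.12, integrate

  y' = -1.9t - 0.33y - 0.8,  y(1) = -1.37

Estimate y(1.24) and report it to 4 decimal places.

-1.9262

Euler: y_{n+1} = y_n + h·f(t_n, y_n).
t=1.000000, y=-1.370000: f=-2.247900 → y ← -1.370000 + 0.12·(-2.247900) = -1.639748
t=1.120000, y=-1.639748: f=-2.386883 → y ← -1.639748 + 0.12·(-2.386883) = -1.926174
y(1.24) ≈ -1.9262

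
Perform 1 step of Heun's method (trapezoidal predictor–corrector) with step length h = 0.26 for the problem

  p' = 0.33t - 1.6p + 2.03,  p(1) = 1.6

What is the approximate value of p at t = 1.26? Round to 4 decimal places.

Heun: k1 = f(t_n, p_n); k2 = f(t_n + h, p_n + h·k1); p_{n+1} = p_n + (h/2)·(k1 + k2).
t=1.000000, p=1.600000:
  k1 = f(1.000000, 1.600000) = -0.200000
  k2 = f(1.260000, 1.548000) = -0.031000
  p ← 1.600000 + (0.26/2)·(-0.200000 + (-0.031000)) = 1.569970
p(1.26) ≈ 1.5700

1.5700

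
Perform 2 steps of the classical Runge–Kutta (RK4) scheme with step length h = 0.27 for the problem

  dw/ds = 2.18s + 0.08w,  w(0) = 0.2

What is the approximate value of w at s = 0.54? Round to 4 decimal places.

0.5313

RK4: k1 = f(s_n, w_n); k2 = f(s_n + h/2, w_n + (h/2)·k1); k3 = f(s_n + h/2, w_n + (h/2)·k2); k4 = f(s_n + h, w_n + h·k3); w_{n+1} = w_n + (h/6)·(k1 + 2k2 + 2k3 + k4).
s=0.000000, w=0.200000:
  k1 = f(0.000000, 0.200000) = 0.016000
  k2 = f(0.135000, 0.202160) = 0.310473
  k3 = f(0.135000, 0.241914) = 0.313653
  k4 = f(0.270000, 0.284686) = 0.611375
  w ← 0.200000 + (0.27/6)·(k1 + 2k2 + 2k3 + k4) = 0.284403
s=0.270000, w=0.284403:
  k1 = f(0.270000, 0.284403) = 0.611352
  k2 = f(0.405000, 0.366936) = 0.912255
  k3 = f(0.405000, 0.407558) = 0.915505
  k4 = f(0.540000, 0.531589) = 1.219727
  w ← 0.284403 + (0.27/6)·(k1 + 2k2 + 2k3 + k4) = 0.531300
w(0.54) ≈ 0.5313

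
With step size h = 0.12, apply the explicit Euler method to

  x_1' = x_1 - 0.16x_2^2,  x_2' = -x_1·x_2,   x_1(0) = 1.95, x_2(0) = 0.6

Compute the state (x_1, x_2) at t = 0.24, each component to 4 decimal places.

2.4343, 0.3395

Euler on (x_1,x_2): x_1_{n+1} = x_1_n + h·x_1', x_2_{n+1} = x_2_n + h·x_2'.
0.000000: (1.950000, 0.600000); f=(1.892400, -1.170000) → (2.177088, 0.459600)
0.120000: (2.177088, 0.459600); f=(2.143291, -1.000590) → (2.434283, 0.339529)
(x_1(0.24), x_2(0.24)) ≈ (2.4343, 0.3395)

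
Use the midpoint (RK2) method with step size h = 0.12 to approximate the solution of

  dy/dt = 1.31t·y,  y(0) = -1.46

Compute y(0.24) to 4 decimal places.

-1.5159

Midpoint: k1 = f(t_n, y_n); k2 = f(t_n + h/2, y_n + (h/2)·k1); y_{n+1} = y_n + h·k2.
t=0.000000, y=-1.460000:
  k1 = f(0.000000, -1.460000) = 0.000000
  k2 = f(0.060000, -1.460000) = -0.114756
  y ← -1.460000 + 0.12·(-0.114756) = -1.473771
t=0.120000, y=-1.473771:
  k1 = f(0.120000, -1.473771) = -0.231677
  k2 = f(0.180000, -1.487671) = -0.350793
  y ← -1.473771 + 0.12·(-0.350793) = -1.515866
y(0.24) ≈ -1.5159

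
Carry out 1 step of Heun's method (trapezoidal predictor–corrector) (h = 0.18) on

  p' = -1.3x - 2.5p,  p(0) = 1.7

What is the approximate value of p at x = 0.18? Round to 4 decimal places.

1.0861

Heun: k1 = f(x_n, p_n); k2 = f(x_n + h, p_n + h·k1); p_{n+1} = p_n + (h/2)·(k1 + k2).
x=0.000000, p=1.700000:
  k1 = f(0.000000, 1.700000) = -4.250000
  k2 = f(0.180000, 0.935000) = -2.571500
  p ← 1.700000 + (0.18/2)·(-4.250000 + (-2.571500)) = 1.086065
p(0.18) ≈ 1.0861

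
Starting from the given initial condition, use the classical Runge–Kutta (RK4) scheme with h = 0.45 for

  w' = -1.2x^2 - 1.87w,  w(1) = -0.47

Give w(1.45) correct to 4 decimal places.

-0.7867

RK4: k1 = f(x_n, w_n); k2 = f(x_n + h/2, w_n + (h/2)·k1); k3 = f(x_n + h/2, w_n + (h/2)·k2); k4 = f(x_n + h, w_n + h·k3); w_{n+1} = w_n + (h/6)·(k1 + 2k2 + 2k3 + k4).
x=1.000000, w=-0.470000:
  k1 = f(1.000000, -0.470000) = -0.321100
  k2 = f(1.225000, -0.542247) = -0.786747
  k3 = f(1.225000, -0.647018) = -0.590826
  k4 = f(1.450000, -0.735872) = -1.146920
  w ← -0.470000 + (0.45/6)·(k1 + 2k2 + 2k3 + k4) = -0.786737
w(1.45) ≈ -0.7867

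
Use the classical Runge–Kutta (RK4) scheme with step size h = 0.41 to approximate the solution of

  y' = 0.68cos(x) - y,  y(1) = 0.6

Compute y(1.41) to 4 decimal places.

0.4764

RK4: k1 = f(x_n, y_n); k2 = f(x_n + h/2, y_n + (h/2)·k1); k3 = f(x_n + h/2, y_n + (h/2)·k2); k4 = f(x_n + h, y_n + h·k3); y_{n+1} = y_n + (h/6)·(k1 + 2k2 + 2k3 + k4).
x=1.000000, y=0.600000:
  k1 = f(1.000000, 0.600000) = -0.232594
  k2 = f(1.205000, 0.552318) = -0.309087
  k3 = f(1.205000, 0.536637) = -0.293406
  k4 = f(1.410000, 0.479704) = -0.370833
  y ← 0.600000 + (0.41/6)·(k1 + 2k2 + 2k3 + k4) = 0.476425
y(1.41) ≈ 0.4764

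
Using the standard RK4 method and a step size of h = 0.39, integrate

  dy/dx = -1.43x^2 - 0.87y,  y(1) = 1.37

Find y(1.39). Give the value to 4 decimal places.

0.2819

RK4: k1 = f(x_n, y_n); k2 = f(x_n + h/2, y_n + (h/2)·k1); k3 = f(x_n + h/2, y_n + (h/2)·k2); k4 = f(x_n + h, y_n + h·k3); y_{n+1} = y_n + (h/6)·(k1 + 2k2 + 2k3 + k4).
x=1.000000, y=1.370000:
  k1 = f(1.000000, 1.370000) = -2.621900
  k2 = f(1.195000, 0.858730) = -2.789170
  k3 = f(1.195000, 0.826112) = -2.760793
  k4 = f(1.390000, 0.293291) = -3.018066
  y ← 1.370000 + (0.39/6)·(k1 + 2k2 + 2k3 + k4) = 0.281907
y(1.39) ≈ 0.2819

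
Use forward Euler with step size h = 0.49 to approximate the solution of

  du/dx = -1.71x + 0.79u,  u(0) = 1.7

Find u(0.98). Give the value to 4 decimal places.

2.8603

Euler: u_{n+1} = u_n + h·f(x_n, u_n).
x=0.000000, u=1.700000: f=1.343000 → u ← 1.700000 + 0.49·1.343000 = 2.358070
x=0.490000, u=2.358070: f=1.024975 → u ← 2.358070 + 0.49·1.024975 = 2.860308
u(0.98) ≈ 2.8603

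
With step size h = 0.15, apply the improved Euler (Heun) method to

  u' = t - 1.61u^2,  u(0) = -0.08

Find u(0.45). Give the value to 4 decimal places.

Heun: k1 = f(t_n, u_n); k2 = f(t_n + h, u_n + h·k1); u_{n+1} = u_n + (h/2)·(k1 + k2).
t=0.000000, u=-0.080000:
  k1 = f(0.000000, -0.080000) = -0.010304
  k2 = f(0.150000, -0.081546) = 0.139294
  u ← -0.080000 + (0.15/2)·(-0.010304 + 0.139294) = -0.070326
t=0.150000, u=-0.070326:
  k1 = f(0.150000, -0.070326) = 0.142037
  k2 = f(0.300000, -0.049020) = 0.296131
  u ← -0.070326 + (0.15/2)·(0.142037 + 0.296131) = -0.037463
t=0.300000, u=-0.037463:
  k1 = f(0.300000, -0.037463) = 0.297740
  k2 = f(0.450000, 0.007198) = 0.449917
  u ← -0.037463 + (0.15/2)·(0.297740 + 0.449917) = 0.018611
u(0.45) ≈ 0.0186

0.0186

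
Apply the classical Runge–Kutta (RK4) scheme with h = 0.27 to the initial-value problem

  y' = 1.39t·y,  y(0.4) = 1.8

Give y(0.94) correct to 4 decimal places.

2.9762

RK4: k1 = f(t_n, y_n); k2 = f(t_n + h/2, y_n + (h/2)·k1); k3 = f(t_n + h/2, y_n + (h/2)·k2); k4 = f(t_n + h, y_n + h·k3); y_{n+1} = y_n + (h/6)·(k1 + 2k2 + 2k3 + k4).
t=0.400000, y=1.800000:
  k1 = f(0.400000, 1.800000) = 1.000800
  k2 = f(0.535000, 1.935108) = 1.439043
  k3 = f(0.535000, 1.994271) = 1.483039
  k4 = f(0.670000, 2.200421) = 2.049252
  y ← 1.800000 + (0.27/6)·(k1 + 2k2 + 2k3 + k4) = 2.200240
t=0.670000, y=2.200240:
  k1 = f(0.670000, 2.200240) = 2.049083
  k2 = f(0.805000, 2.476866) = 2.771489
  k3 = f(0.805000, 2.574391) = 2.880615
  k4 = f(0.940000, 2.978006) = 3.891062
  y ← 2.200240 + (0.27/6)·(k1 + 2k2 + 2k3 + k4) = 2.976236
y(0.94) ≈ 2.9762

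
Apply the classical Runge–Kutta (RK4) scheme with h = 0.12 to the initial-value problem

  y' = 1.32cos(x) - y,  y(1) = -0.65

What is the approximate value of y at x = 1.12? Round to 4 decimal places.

RK4: k1 = f(x_n, y_n); k2 = f(x_n + h/2, y_n + (h/2)·k1); k3 = f(x_n + h/2, y_n + (h/2)·k2); k4 = f(x_n + h, y_n + h·k3); y_{n+1} = y_n + (h/6)·(k1 + 2k2 + 2k3 + k4).
x=1.000000, y=-0.650000:
  k1 = f(1.000000, -0.650000) = 1.363199
  k2 = f(1.060000, -0.568208) = 1.213519
  k3 = f(1.060000, -0.577189) = 1.222500
  k4 = f(1.120000, -0.503300) = 1.078401
  y ← -0.650000 + (0.12/6)·(k1 + 2k2 + 2k3 + k4) = -0.503727
y(1.12) ≈ -0.5037

-0.5037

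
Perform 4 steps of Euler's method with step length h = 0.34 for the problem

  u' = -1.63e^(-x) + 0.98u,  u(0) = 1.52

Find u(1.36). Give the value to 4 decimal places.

Euler: u_{n+1} = u_n + h·f(x_n, u_n).
x=0.000000, u=1.520000: f=-0.140400 → u ← 1.520000 + 0.34·(-0.140400) = 1.472264
x=0.340000, u=1.472264: f=0.282633 → u ← 1.472264 + 0.34·0.282633 = 1.568359
x=0.680000, u=1.568359: f=0.711206 → u ← 1.568359 + 0.34·0.711206 = 1.810169
x=1.020000, u=1.810169: f=1.186196 → u ← 1.810169 + 0.34·1.186196 = 2.213476
u(1.36) ≈ 2.2135

2.2135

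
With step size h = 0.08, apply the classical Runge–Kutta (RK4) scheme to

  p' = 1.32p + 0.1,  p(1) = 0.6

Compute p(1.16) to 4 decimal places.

RK4: k1 = f(t_n, p_n); k2 = f(t_n + h/2, p_n + (h/2)·k1); k3 = f(t_n + h/2, p_n + (h/2)·k2); k4 = f(t_n + h, p_n + h·k3); p_{n+1} = p_n + (h/6)·(k1 + 2k2 + 2k3 + k4).
t=1.000000, p=0.600000:
  k1 = f(1.000000, 0.600000) = 0.892000
  k2 = f(1.040000, 0.635680) = 0.939098
  k3 = f(1.040000, 0.637564) = 0.941584
  k4 = f(1.080000, 0.675327) = 0.991431
  p ← 0.600000 + (0.08/6)·(k1 + 2k2 + 2k3 + k4) = 0.675264
t=1.080000, p=0.675264:
  k1 = f(1.080000, 0.675264) = 0.991348
  k2 = f(1.120000, 0.714918) = 1.043692
  k3 = f(1.120000, 0.717012) = 1.046455
  k4 = f(1.160000, 0.758980) = 1.101854
  p ← 0.675264 + (0.08/6)·(k1 + 2k2 + 2k3 + k4) = 0.758911
p(1.16) ≈ 0.7589

0.7589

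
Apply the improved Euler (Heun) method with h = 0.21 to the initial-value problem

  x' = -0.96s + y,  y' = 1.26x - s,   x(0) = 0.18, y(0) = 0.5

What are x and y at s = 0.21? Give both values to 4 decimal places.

Heun on (x,y): k1 = f(s_n, state_n); k2 = f(s_n + h, state_n + h·k1); state_{n+1} = state_n + (h/2)·(k1 + k2).
0.000000: (0.180000, 0.500000)
  k1 = (0.500000, 0.226800)
  predictor → (0.285000, 0.547628)
  k2 = (0.346028, 0.149100)
  → (0.268833, 0.539470)
(x(0.21), y(0.21)) ≈ (0.2688, 0.5395)

0.2688, 0.5395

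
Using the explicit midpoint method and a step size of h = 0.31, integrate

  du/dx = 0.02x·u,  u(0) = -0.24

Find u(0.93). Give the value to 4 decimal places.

-0.2421

Midpoint: k1 = f(x_n, u_n); k2 = f(x_n + h/2, u_n + (h/2)·k1); u_{n+1} = u_n + h·k2.
x=0.000000, u=-0.240000:
  k1 = f(0.000000, -0.240000) = 0.000000
  k2 = f(0.155000, -0.240000) = -0.000744
  u ← -0.240000 + 0.31·(-0.000744) = -0.240231
x=0.310000, u=-0.240231:
  k1 = f(0.310000, -0.240231) = -0.001489
  k2 = f(0.465000, -0.240462) = -0.002236
  u ← -0.240231 + 0.31·(-0.002236) = -0.240924
x=0.620000, u=-0.240924:
  k1 = f(0.620000, -0.240924) = -0.002987
  k2 = f(0.775000, -0.241387) = -0.003741
  u ← -0.240924 + 0.31·(-0.003741) = -0.242084
u(0.93) ≈ -0.2421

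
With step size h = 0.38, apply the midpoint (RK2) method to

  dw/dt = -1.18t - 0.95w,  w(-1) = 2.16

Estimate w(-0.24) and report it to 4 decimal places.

Midpoint: k1 = f(t_n, w_n); k2 = f(t_n + h/2, w_n + (h/2)·k1); w_{n+1} = w_n + h·k2.
t=-1.000000, w=2.160000:
  k1 = f(-1.000000, 2.160000) = -0.872000
  k2 = f(-0.810000, 1.994320) = -0.938804
  w ← 2.160000 + 0.38·(-0.938804) = 1.803254
t=-0.620000, w=1.803254:
  k1 = f(-0.620000, 1.803254) = -0.981492
  k2 = f(-0.430000, 1.616771) = -1.028532
  w ← 1.803254 + 0.38·(-1.028532) = 1.412412
w(-0.24) ≈ 1.4124

1.4124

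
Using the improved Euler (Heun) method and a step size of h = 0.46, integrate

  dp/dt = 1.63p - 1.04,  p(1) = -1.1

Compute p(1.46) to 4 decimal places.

Heun: k1 = f(t_n, p_n); k2 = f(t_n + h, p_n + h·k1); p_{n+1} = p_n + (h/2)·(k1 + k2).
t=1.000000, p=-1.100000:
  k1 = f(1.000000, -1.100000) = -2.833000
  k2 = f(1.460000, -2.403180) = -4.957183
  p ← -1.100000 + (0.46/2)·(-2.833000 + (-4.957183)) = -2.891742
p(1.46) ≈ -2.8917

-2.8917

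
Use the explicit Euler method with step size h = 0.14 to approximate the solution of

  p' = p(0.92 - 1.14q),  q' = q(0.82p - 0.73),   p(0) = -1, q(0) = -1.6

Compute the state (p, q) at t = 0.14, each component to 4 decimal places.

Euler on (p,q): p_{n+1} = p_n + h·p', q_{n+1} = q_n + h·q'.
0.000000: (-1.000000, -1.600000); f=(-2.744000, 2.480000) → (-1.384160, -1.252800)
(p(0.14), q(0.14)) ≈ (-1.3842, -1.2528)

-1.3842, -1.2528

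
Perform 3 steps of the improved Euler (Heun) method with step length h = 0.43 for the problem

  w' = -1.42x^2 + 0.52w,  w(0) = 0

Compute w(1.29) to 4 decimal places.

-1.2405

Heun: k1 = f(x_n, w_n); k2 = f(x_n + h, w_n + h·k1); w_{n+1} = w_n + (h/2)·(k1 + k2).
x=0.000000, w=0.000000:
  k1 = f(0.000000, 0.000000) = 0.000000
  k2 = f(0.430000, 0.000000) = -0.262558
  w ← 0.000000 + (0.43/2)·(0.000000 + (-0.262558)) = -0.056450
x=0.430000, w=-0.056450:
  k1 = f(0.430000, -0.056450) = -0.291912
  k2 = f(0.860000, -0.181972) = -1.144858
  w ← -0.056450 + (0.43/2)·(-0.291912 + (-1.144858)) = -0.365355
x=0.860000, w=-0.365355:
  k1 = f(0.860000, -0.365355) = -1.240217
  k2 = f(1.290000, -0.898649) = -2.830319
  w ← -0.365355 + (0.43/2)·(-1.240217 + (-2.830319)) = -1.240521
w(1.29) ≈ -1.2405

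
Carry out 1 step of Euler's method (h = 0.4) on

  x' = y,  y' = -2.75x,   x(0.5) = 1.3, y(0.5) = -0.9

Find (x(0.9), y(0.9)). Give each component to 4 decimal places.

Euler on (x,y): x_{n+1} = x_n + h·x', y_{n+1} = y_n + h·y'.
0.500000: (1.300000, -0.900000); f=(-0.900000, -3.575000) → (0.940000, -2.330000)
(x(0.9), y(0.9)) ≈ (0.9400, -2.3300)

0.9400, -2.3300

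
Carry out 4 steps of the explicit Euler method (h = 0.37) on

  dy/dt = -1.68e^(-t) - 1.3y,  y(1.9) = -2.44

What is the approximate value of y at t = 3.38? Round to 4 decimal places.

-0.2610

Euler: y_{n+1} = y_n + h·f(t_n, y_n).
t=1.900000, y=-2.440000: f=2.920725 → y ← -2.440000 + 0.37·2.920725 = -1.359332
t=2.270000, y=-1.359332: f=1.593567 → y ← -1.359332 + 0.37·1.593567 = -0.769712
t=2.640000, y=-0.769712: f=0.880739 → y ← -0.769712 + 0.37·0.880739 = -0.443839
t=3.010000, y=-0.443839: f=0.494180 → y ← -0.443839 + 0.37·0.494180 = -0.260992
y(3.38) ≈ -0.2610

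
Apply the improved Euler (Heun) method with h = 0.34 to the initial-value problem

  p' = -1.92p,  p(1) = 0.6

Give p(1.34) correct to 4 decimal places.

Heun: k1 = f(x_n, p_n); k2 = f(x_n + h, p_n + h·k1); p_{n+1} = p_n + (h/2)·(k1 + k2).
x=1.000000, p=0.600000:
  k1 = f(1.000000, 0.600000) = -1.152000
  k2 = f(1.340000, 0.208320) = -0.399974
  p ← 0.600000 + (0.34/2)·(-1.152000 + (-0.399974)) = 0.336164
p(1.34) ≈ 0.3362

0.3362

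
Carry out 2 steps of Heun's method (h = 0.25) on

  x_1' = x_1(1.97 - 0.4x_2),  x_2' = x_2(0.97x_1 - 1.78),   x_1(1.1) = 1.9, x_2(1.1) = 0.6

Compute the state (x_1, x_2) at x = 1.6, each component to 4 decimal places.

4.3579, 0.9914

Heun on (x_1,x_2): k1 = f(x_n, state_n); k2 = f(x_n + h, state_n + h·k1); state_{n+1} = state_n + (h/2)·(k1 + k2).
1.100000: (1.900000, 0.600000)
  k1 = (3.287000, 0.037800)
  predictor → (2.721750, 0.609450)
  k2 = (4.698339, 0.524186)
  → (2.898167, 0.670248)
1.350000: (2.898167, 0.670248)
  k1 = (4.932393, 0.691175)
  predictor → (4.131266, 0.843042)
  k2 = (6.745461, 1.877731)
  → (4.357899, 0.991362)
(x_1(1.6), x_2(1.6)) ≈ (4.3579, 0.9914)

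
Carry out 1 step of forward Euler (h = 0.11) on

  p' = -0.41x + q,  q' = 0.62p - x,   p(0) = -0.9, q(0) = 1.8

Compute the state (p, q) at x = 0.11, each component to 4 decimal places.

Euler on (p,q): p_{n+1} = p_n + h·p', q_{n+1} = q_n + h·q'.
0.000000: (-0.900000, 1.800000); f=(1.800000, -0.558000) → (-0.702000, 1.738620)
(p(0.11), q(0.11)) ≈ (-0.7020, 1.7386)

-0.7020, 1.7386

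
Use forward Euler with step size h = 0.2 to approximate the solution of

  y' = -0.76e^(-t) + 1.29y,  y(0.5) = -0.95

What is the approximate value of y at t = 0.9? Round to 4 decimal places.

Euler: y_{n+1} = y_n + h·f(t_n, y_n).
t=0.500000, y=-0.950000: f=-1.686463 → y ← -0.950000 + 0.2·(-1.686463) = -1.287293
t=0.700000, y=-1.287293: f=-2.038012 → y ← -1.287293 + 0.2·(-2.038012) = -1.694895
y(0.9) ≈ -1.6949

-1.6949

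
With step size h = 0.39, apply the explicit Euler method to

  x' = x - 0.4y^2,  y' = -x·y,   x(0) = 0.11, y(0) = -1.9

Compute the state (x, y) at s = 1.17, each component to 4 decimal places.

Euler on (x,y): x_{n+1} = x_n + h·x', y_{n+1} = y_n + h·y'.
0.000000: (0.110000, -1.900000); f=(-1.334000, 0.209000) → (-0.410260, -1.818490)
0.390000: (-0.410260, -1.818490); f=(-1.733022, -0.746054) → (-1.086139, -2.109451)
0.780000: (-1.086139, -2.109451); f=(-2.866052, -2.291156) → (-2.203899, -3.003002)
(x(1.17), y(1.17)) ≈ (-2.2039, -3.0030)

-2.2039, -3.0030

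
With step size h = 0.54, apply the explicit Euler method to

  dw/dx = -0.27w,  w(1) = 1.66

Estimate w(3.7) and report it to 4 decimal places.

0.7549

Euler: w_{n+1} = w_n + h·f(x_n, w_n).
x=1.000000, w=1.660000: f=-0.448200 → w ← 1.660000 + 0.54·(-0.448200) = 1.417972
x=1.540000, w=1.417972: f=-0.382852 → w ← 1.417972 + 0.54·(-0.382852) = 1.211232
x=2.080000, w=1.211232: f=-0.327033 → w ← 1.211232 + 0.54·(-0.327033) = 1.034634
x=2.620000, w=1.034634: f=-0.279351 → w ← 1.034634 + 0.54·(-0.279351) = 0.883784
x=3.160000, w=0.883784: f=-0.238622 → w ← 0.883784 + 0.54·(-0.238622) = 0.754929
w(3.7) ≈ 0.7549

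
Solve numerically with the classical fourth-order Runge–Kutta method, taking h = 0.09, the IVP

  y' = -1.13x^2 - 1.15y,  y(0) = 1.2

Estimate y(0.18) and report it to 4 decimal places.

RK4: k1 = f(x_n, y_n); k2 = f(x_n + h/2, y_n + (h/2)·k1); k3 = f(x_n + h/2, y_n + (h/2)·k2); k4 = f(x_n + h, y_n + h·k3); y_{n+1} = y_n + (h/6)·(k1 + 2k2 + 2k3 + k4).
x=0.000000, y=1.200000:
  k1 = f(0.000000, 1.200000) = -1.380000
  k2 = f(0.045000, 1.137900) = -1.310873
  k3 = f(0.045000, 1.141011) = -1.314451
  k4 = f(0.090000, 1.081699) = -1.253107
  y ← 1.200000 + (0.09/6)·(k1 + 2k2 + 2k3 + k4) = 1.081744
x=0.090000, y=1.081744:
  k1 = f(0.090000, 1.081744) = -1.253158
  k2 = f(0.135000, 1.025352) = -1.199749
  k3 = f(0.135000, 1.027755) = -1.202512
  k4 = f(0.180000, 0.973518) = -1.156157
  y ← 1.081744 + (0.09/6)·(k1 + 2k2 + 2k3 + k4) = 0.973536
y(0.18) ≈ 0.9735

0.9735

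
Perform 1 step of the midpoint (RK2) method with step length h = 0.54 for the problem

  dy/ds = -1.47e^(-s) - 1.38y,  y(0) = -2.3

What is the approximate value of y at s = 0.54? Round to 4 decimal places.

Midpoint: k1 = f(s_n, y_n); k2 = f(s_n + h/2, y_n + (h/2)·k1); y_{n+1} = y_n + h·k2.
s=0.000000, y=-2.300000:
  k1 = f(0.000000, -2.300000) = 1.704000
  k2 = f(0.270000, -1.839920) = 1.416922
  y ← -2.300000 + 0.54·1.416922 = -1.534862
y(0.54) ≈ -1.5349

-1.5349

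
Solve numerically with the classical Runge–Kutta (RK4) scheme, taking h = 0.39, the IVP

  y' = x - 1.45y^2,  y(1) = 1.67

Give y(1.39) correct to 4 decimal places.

RK4: k1 = f(x_n, y_n); k2 = f(x_n + h/2, y_n + (h/2)·k1); k3 = f(x_n + h/2, y_n + (h/2)·k2); k4 = f(x_n + h, y_n + h·k3); y_{n+1} = y_n + (h/6)·(k1 + 2k2 + 2k3 + k4).
x=1.000000, y=1.670000:
  k1 = f(1.000000, 1.670000) = -3.043905
  k2 = f(1.195000, 1.076439) = -0.485144
  k3 = f(1.195000, 1.575397) = -2.403720
  k4 = f(1.390000, 0.732549) = 0.611889
  y ← 1.670000 + (0.39/6)·(k1 + 2k2 + 2k3 + k4) = 1.136367
y(1.39) ≈ 1.1364

1.1364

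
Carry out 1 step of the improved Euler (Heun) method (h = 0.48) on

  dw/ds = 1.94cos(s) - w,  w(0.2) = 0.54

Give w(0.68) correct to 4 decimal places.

0.9423

Heun: k1 = f(s_n, w_n); k2 = f(s_n + h, w_n + h·k1); w_{n+1} = w_n + (h/2)·(k1 + k2).
s=0.200000, w=0.540000:
  k1 = f(0.200000, 0.540000) = 1.361329
  k2 = f(0.680000, 1.193438) = 0.315053
  w ← 0.540000 + (0.48/2)·(1.361329 + 0.315053) = 0.942332
w(0.68) ≈ 0.9423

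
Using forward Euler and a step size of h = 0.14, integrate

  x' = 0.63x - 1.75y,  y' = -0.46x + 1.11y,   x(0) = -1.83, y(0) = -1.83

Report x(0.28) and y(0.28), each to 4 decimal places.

-1.1900, -2.2074

Euler on (x,y): x_{n+1} = x_n + h·x', y_{n+1} = y_n + h·y'.
0.000000: (-1.830000, -1.830000); f=(2.049600, -1.189500) → (-1.543056, -1.996530)
0.140000: (-1.543056, -1.996530); f=(2.521802, -1.506343) → (-1.190004, -2.207418)
(x(0.28), y(0.28)) ≈ (-1.1900, -2.2074)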